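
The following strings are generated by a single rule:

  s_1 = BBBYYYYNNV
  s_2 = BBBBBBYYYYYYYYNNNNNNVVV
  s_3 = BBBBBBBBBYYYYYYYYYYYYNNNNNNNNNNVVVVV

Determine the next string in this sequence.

BBBBBBBBBBBBYYYYYYYYYYYYYYYYNNNNNNNNNNNNNNVVVVVVV

Term n consists of 3n B's, followed by 4n Y's, followed by 4n-2 N's, followed by 2n-1 V's (n = 1, 2, …).
Setting n = 4 gives 12, 16, 14, 7 characters in each block.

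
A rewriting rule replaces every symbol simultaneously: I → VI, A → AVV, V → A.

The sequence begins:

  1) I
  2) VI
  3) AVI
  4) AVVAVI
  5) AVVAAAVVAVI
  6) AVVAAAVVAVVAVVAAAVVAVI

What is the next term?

Rewriting the 22 symbols of AVVAAAVVAVVAVVAAAVVAVI one by one yields AVV A A AVV AVV AVV A A AVV A A AVV A A AVV AVV AVV A A AVV A VI; concatenated:

AVVAAAVVAVVAVVAAAVVAAAVVAAAVVAVVAVVAAAVVAVI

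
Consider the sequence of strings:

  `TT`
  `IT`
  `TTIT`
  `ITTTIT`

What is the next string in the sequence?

From term 3 onward, concatenate the second-to-last term with the last: TT·IT = TTIT, IT·TTIT = ITTTIT, …
Continuing: TTIT · ITTTIT gives term 5.

TTITITTTIT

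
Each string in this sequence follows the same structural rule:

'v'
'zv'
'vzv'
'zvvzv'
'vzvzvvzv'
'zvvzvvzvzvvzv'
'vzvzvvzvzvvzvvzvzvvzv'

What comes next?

zvvzvvzvzvvzvvzvzvvzvzvvzvvzvzvvzv

Each term (from the third on) is the two preceding terms concatenated in order: term 3 = v·zv = vzv.
Continuing: zvvzvvzvzvvzv · vzvzvvzvzvvzvvzvzvvzv gives term 8.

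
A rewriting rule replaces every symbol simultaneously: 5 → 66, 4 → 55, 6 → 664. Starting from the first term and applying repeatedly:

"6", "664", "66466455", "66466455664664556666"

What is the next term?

6646645566466455666666466455664664556666664664664664

Replace each of the 20 characters of 66466455664664556666 in place — 664 664 55 664 664 55 66 66 664 664 55 664 664 55 66 66 664 664 664 664 — and concatenate.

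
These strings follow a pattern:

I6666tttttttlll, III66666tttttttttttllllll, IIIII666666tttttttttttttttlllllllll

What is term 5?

Reading off run lengths: I runs 1, 3, 5; 6 runs 4, 5, 6; t runs 7, 11, 15; l runs 3, 6, 9 — each is linear in n (n = 1, 2, …).
At n = 5 the blocks have lengths 9, 8, 23, 15.

IIIIIIIII66666666tttttttttttttttttttttttlllllllllllllll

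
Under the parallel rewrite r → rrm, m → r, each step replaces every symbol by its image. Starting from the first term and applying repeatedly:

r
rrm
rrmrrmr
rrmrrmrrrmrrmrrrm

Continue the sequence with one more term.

Rewriting the 17 symbols of rrmrrmrrrmrrmrrrm one by one yields rrm rrm r rrm rrm r rrm rrm rrm r rrm rrm r rrm rrm rrm r; concatenated:

rrmrrmrrrmrrmrrrmrrmrrmrrrmrrmrrrmrrmrrmr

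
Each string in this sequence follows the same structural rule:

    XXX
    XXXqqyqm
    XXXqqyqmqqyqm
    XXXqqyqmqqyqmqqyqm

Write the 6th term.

The strings grow by a fixed suffix qqyqm each time.
From XXXqqyqmqqyqmqqyqm, 2 further steps: XXXqqyqmqqyqmqqyqm → XXXqqyqmqqyqmqqyqmqqyqm → (answer).

XXXqqyqmqqyqmqqyqmqqyqmqqyqm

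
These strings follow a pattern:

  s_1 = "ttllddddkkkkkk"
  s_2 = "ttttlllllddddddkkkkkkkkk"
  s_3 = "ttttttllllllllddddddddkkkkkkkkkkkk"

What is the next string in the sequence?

ttttttttlllllllllllddddddddddkkkkkkkkkkkkkkk

The n-th term is 2n t's then 3n-1 l's then 2n+2 d's then 3n+3 k's (n = 1, 2, …).
Setting n = 4 gives 8, 11, 10, 15 characters in each block.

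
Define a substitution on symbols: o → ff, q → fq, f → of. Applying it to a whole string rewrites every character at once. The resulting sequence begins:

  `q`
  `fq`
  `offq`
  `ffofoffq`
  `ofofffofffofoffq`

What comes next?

φ(ofofffofffofoffq) expands symbol-by-symbol to ff of ff of of of ff of of of ff of ff of of fq; joining the 16 pieces gives the next term.

ffofffofofofffofofofffofffofoffq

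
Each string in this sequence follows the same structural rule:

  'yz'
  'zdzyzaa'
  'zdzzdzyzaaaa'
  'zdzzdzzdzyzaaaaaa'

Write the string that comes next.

Each term wraps the previous one in zdz on the left and aa on the right.
So the next term is zdz·zdzzdzzdzyzaaaaaa·aa.

zdzzdzzdzzdzyzaaaaaaaa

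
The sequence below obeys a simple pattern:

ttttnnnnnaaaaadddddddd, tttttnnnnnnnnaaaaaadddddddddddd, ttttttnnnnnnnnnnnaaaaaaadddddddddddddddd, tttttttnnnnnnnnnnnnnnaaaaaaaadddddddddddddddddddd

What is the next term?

ttttttttnnnnnnnnnnnnnnnnnaaaaaaaaadddddddddddddddddddddddd

Each string has the form t^{n+2} n^{3n-1} a^{n+3} d^{4n}, where the shown terms are n = 2, 3, 4, 5.
At n = 6 the blocks have lengths 8, 17, 9, 24.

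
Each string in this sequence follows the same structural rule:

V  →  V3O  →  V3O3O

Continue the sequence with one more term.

Every step adds 3O to the end: s(k+1) = s(k)·3O.
So the next term is V3O3O·3O.

V3O3O3O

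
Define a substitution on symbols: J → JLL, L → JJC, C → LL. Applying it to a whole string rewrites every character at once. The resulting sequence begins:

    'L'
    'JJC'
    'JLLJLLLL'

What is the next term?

Rewriting each symbol of JLLJLLLL: J→JLL, L→JJC, L→JJC, J→JLL, L→JJC, L→JJC, L→JJC, L→JJC, which concatenates to JLL JJC JJC JLL JJC JJC JJC JJC.

JLLJJCJJCJLLJJCJJCJJCJJC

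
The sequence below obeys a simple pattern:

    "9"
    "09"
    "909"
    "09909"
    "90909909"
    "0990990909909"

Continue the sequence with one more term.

909099090990990909909

This is a Fibonacci-style word recurrence s(k) = s(k−2)·s(k−1): e.g. 9·09 = 909.
The next term joins 90909909 and 0990990909909.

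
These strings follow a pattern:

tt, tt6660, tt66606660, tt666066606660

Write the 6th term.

tt66606660666066606660

The strings grow by a fixed suffix 6660 each time.
From tt666066606660, 2 further steps: tt666066606660 → tt6660666066606660 → (answer).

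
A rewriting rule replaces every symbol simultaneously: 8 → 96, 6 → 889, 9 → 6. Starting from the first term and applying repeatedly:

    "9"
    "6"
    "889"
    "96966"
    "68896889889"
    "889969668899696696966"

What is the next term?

9696668896889889969666889688988968896889889

Applying the rule to each of the 21 symbols of 889969668899696696966 gives the pieces 96 96 6 6 889 6 889 889 96 96 6 6 889 6 889 889 6 889 6 889 889, which concatenate to the answer.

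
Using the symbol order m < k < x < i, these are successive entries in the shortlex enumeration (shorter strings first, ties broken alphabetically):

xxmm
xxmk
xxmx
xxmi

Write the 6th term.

Stepping forward 2 times from xxmi: xxmi → xxkm, then the target.

xxkk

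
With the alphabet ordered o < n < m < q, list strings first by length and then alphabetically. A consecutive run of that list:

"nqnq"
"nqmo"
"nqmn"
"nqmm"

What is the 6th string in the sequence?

Stepping forward 2 times from nqmm: nqmm → nqmq, then the target.

nqqo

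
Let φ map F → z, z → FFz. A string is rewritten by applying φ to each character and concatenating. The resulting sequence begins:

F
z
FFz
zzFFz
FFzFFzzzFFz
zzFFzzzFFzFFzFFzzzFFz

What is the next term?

FFzFFzzzFFzFFzFFzzzFFzzzFFzzzFFzFFzFFzzzFFz

Replace each of the 21 characters of zzFFzzzFFzFFzFFzzzFFz in place — FFz FFz z z FFz FFz FFz z z FFz z z FFz z z FFz FFz FFz z z FFz — and concatenate.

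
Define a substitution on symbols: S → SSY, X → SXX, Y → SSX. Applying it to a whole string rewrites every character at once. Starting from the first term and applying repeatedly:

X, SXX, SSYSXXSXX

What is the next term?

SSYSSYSSXSSYSXXSXXSSYSXXSXX

Rewriting each symbol of SSYSXXSXX: S→SSY, S→SSY, Y→SSX, S→SSY, X→SXX, X→SXX, S→SSY, X→SXX, X→SXX, which concatenates to SSY SSY SSX SSY SXX SXX SSY SXX SXX.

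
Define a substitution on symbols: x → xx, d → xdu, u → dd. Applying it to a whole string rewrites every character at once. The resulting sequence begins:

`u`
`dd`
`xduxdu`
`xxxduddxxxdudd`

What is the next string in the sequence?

xxxxxxxduddxduxduxxxxxxxduddxduxdu

φ(xxxduddxxxdudd) expands symbol-by-symbol to xx xx xx xdu dd xdu xdu xx xx xx xdu dd xdu xdu; joining the 14 pieces gives the next term.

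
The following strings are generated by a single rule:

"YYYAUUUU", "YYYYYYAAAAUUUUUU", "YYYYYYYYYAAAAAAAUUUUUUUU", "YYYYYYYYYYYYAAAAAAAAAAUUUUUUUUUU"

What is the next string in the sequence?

Reading off run lengths: Y runs 3, 6, 9, 12; A runs 1, 4, 7, 10; U runs 4, 6, 8, 10 — each is linear in n (n = 1, 2, …).
At n = 5 the blocks have lengths 15, 13, 12.

YYYYYYYYYYYYYYYAAAAAAAAAAAAAUUUUUUUUUUUU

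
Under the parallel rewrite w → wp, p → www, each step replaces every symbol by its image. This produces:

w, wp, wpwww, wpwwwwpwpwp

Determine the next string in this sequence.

Expanding wpwwwwpwpwp: w→wp, p→www, w→wp, w→wp, w→wp, w→wp, p→www, w→wp, p→www, w→wp, p→www. Concatenated: wp www wp wp wp wp www wp www wp www.

wpwwwwpwpwpwpwwwwpwwwwpwww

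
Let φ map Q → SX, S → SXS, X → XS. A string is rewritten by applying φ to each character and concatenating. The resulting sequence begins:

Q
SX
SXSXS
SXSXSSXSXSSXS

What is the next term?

Rewriting the 13 symbols of SXSXSSXSXSSXS one by one yields SXS XS SXS XS SXS SXS XS SXS XS SXS SXS XS SXS; concatenated:

SXSXSSXSXSSXSSXSXSSXSXSSXSSXSXSSXS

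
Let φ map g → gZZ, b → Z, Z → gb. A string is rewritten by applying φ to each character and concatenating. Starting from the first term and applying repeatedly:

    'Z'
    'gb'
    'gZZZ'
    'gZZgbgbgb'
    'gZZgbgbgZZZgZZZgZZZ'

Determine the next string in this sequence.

gZZgbgbgZZZgZZZgZZgbgbgbgZZgbgbgbgZZgbgbgb

φ(gZZgbgbgZZZgZZZgZZZ) expands symbol-by-symbol to gZZ gb gb gZZ Z gZZ Z gZZ gb gb gb gZZ gb gb gb gZZ gb gb gb; joining the 19 pieces gives the next term.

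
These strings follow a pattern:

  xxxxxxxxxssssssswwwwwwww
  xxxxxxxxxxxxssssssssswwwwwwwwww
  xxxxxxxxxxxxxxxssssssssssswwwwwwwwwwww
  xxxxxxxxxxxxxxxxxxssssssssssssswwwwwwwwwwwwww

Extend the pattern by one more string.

Each string has the form x^{3n} s^{2n+1} w^{2n+2}, where the shown terms are n = 3, 4, 5, 6.
At n = 7 the blocks have lengths 21, 15, 16.

xxxxxxxxxxxxxxxxxxxxxssssssssssssssswwwwwwwwwwwwwwww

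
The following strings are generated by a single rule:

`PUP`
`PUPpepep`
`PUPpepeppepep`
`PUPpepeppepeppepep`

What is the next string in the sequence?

Every step adds pepep to the end: s(k+1) = s(k)·pepep.
Applying this once more to PUPpepeppepeppepep:

PUPpepeppepeppepeppepep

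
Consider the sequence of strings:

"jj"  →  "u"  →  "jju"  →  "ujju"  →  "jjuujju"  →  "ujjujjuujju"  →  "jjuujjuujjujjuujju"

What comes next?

ujjujjuujjujjuujjuujjujjuujju

From term 3 onward, concatenate the second-to-last term with the last: jj·u = jju, u·jju = ujju, …
Continuing: ujjujjuujju · jjuujjuujjujjuujju gives term 8.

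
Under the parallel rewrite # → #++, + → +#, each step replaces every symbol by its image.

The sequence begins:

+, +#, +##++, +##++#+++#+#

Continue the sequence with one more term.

Rewriting each symbol of +##++#+++#+#: +→+#, #→#++, #→#++, +→+#, +→+#, #→#++, +→+#, +→+#, +→+#, #→#++, +→+#, #→#++, which concatenates to +# #++ #++ +# +# #++ +# +# +# #++ +# #++.

+##++#+++#+##+++#+#+##+++##++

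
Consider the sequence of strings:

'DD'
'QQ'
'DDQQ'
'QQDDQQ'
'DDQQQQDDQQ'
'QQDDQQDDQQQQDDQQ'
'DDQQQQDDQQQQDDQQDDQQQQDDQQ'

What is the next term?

QQDDQQDDQQQQDDQQDDQQQQDDQQQQDDQQDDQQQQDDQQ

Each term (from the third on) is the two preceding terms concatenated in order: term 3 = DD·QQ = DDQQ.
So term 8 is QQDDQQDDQQQQDDQQ·DDQQQQDDQQQQDDQQDDQQQQDDQQ.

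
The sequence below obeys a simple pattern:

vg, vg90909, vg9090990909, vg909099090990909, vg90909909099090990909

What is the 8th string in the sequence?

vg90909909099090990909909099090990909

The strings grow by a fixed suffix 90909 each time.
From vg90909909099090990909, 3 further steps: vg90909909099090990909 → vg9090990909909099090990909 → vg909099090990909909099090990909 → (answer).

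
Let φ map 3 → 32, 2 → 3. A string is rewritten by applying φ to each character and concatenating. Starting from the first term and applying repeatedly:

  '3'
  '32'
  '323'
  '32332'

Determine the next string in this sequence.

32332323

Rewriting each symbol of 32332: 3→32, 2→3, 3→32, 3→32, 2→3, which concatenates to 32 3 32 32 3.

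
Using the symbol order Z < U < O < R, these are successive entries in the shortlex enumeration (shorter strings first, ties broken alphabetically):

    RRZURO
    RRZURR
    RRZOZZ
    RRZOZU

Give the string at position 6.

RRZOZR

Stepping forward 2 times from RRZOZU: RRZOZU → RRZOZO, then the target.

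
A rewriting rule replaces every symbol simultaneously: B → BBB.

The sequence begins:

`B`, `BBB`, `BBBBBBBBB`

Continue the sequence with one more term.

BBBBBBBBBBBBBBBBBBBBBBBBBBB

Rewriting each symbol of BBBBBBBBB: B→BBB, B→BBB, B→BBB, B→BBB, B→BBB, B→BBB, B→BBB, B→BBB, B→BBB, which concatenates to BBB BBB BBB BBB BBB BBB BBB BBB BBB.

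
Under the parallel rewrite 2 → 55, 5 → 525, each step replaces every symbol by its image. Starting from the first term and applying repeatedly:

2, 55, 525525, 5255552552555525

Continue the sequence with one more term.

φ(5255552552555525) expands symbol-by-symbol to 525 55 525 525 525 525 55 525 525 55 525 525 525 525 55 525; joining the 16 pieces gives the next term.

52555525525525525555255255552552552552555525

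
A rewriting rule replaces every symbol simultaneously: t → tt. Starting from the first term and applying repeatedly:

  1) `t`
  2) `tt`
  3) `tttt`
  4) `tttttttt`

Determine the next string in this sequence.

Expanding tttttttt: t→tt, t→tt, t→tt, t→tt, t→tt, t→tt, t→tt, t→tt. Concatenated: tt tt tt tt tt tt tt tt.

tttttttttttttttt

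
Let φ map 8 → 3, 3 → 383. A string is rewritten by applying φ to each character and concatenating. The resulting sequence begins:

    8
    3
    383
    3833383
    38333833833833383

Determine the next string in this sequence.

38333833833833383383338338333833833833383

φ(38333833833833383) expands symbol-by-symbol to 383 3 383 383 383 3 383 383 3 383 383 3 383 383 383 3 383; joining the 17 pieces gives the next term.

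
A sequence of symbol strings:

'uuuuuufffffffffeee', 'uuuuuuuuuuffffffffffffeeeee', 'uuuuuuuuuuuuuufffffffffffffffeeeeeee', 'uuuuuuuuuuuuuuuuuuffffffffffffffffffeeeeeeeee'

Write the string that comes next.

uuuuuuuuuuuuuuuuuuuuuufffffffffffffffffffffeeeeeeeeeee

Each string has the form u^{4n-2} f^{3n+3} e^{2n-1}, where the shown terms are n = 2, 3, 4, 5.
For the next term, n = 6, so the run lengths are 22, 21, 11.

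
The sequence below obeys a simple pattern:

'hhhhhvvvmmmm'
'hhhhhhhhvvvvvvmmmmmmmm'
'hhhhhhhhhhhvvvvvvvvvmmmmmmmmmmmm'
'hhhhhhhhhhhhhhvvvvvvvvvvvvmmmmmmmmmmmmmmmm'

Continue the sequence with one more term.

Each string has the form h^{3n+2} v^{3n} m^{4n} (n = 1, 2, …).
At n = 5 the blocks have lengths 17, 15, 20.

hhhhhhhhhhhhhhhhhvvvvvvvvvvvvvvvmmmmmmmmmmmmmmmmmmmm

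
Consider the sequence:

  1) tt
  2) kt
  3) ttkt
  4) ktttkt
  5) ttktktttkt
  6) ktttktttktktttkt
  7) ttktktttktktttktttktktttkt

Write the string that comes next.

ktttktttktktttktttktktttktktttktttktktttkt

This is a Fibonacci-style word recurrence s(k) = s(k−2)·s(k−1): e.g. tt·kt = ttkt.
Continuing: ktttktttktktttkt · ttktktttktktttktttktktttkt gives term 8.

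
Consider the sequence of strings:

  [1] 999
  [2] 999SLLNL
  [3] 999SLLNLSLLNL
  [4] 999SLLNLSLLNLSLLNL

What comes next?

Every step adds SLLNL to the end: s(k+1) = s(k)·SLLNL.
Applying this once more to 999SLLNLSLLNLSLLNL:

999SLLNLSLLNLSLLNLSLLNL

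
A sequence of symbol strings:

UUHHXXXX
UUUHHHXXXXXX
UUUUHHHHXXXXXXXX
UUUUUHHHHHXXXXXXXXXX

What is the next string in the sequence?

UUUUUUHHHHHHXXXXXXXXXXXX

The n-th term is n+1 U's then n+1 H's then 2n+2 X's (n = 1, 2, …).
For the next term, n = 5, so the run lengths are 6, 6, 12.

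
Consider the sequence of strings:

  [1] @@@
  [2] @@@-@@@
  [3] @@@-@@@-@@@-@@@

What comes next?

Every step duplicates the string with '-' between the halves.
Doubling @@@-@@@-@@@-@@@ with '-' between the halves:

@@@-@@@-@@@-@@@-@@@-@@@-@@@-@@@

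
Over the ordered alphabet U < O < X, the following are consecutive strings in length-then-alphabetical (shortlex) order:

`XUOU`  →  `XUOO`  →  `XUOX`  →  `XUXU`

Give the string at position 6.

Stepping forward 2 times from XUXU: XUXU → XUXO, then the target.

XUXX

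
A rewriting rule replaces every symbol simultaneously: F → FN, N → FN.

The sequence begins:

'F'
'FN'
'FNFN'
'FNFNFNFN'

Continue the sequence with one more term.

FNFNFNFNFNFNFNFN

Apply φ to FNFNFNFN symbol by symbol: F→FN, N→FN, F→FN, N→FN, F→FN, N→FN, F→FN, N→FN; joined: FN FN FN FN FN FN FN FN.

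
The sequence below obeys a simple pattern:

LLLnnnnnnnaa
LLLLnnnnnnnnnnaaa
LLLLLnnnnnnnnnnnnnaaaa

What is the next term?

Reading off run lengths: L runs 3, 4, 5; n runs 7, 10, 13; a runs 2, 3, 4 — each is linear in n, where the shown terms are n = 2, 3, 4.
At n = 5 the blocks have lengths 6, 16, 5.

LLLLLLnnnnnnnnnnnnnnnnaaaaa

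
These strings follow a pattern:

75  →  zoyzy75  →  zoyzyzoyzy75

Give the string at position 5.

Each term is the previous one with zoyzy prepended.
From zoyzyzoyzy75, 2 further steps: zoyzyzoyzy75 → zoyzyzoyzyzoyzy75 → (answer).

zoyzyzoyzyzoyzyzoyzy75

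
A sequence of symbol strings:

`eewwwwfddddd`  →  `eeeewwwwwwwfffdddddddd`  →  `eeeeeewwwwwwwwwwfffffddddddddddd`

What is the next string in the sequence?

The n-th term is 2n e's then 3n+1 w's then 2n-1 f's then 3n+2 d's (n = 1, 2, …).
For the next term, n = 4, so the run lengths are 8, 13, 7, 14.

eeeeeeeewwwwwwwwwwwwwfffffffdddddddddddddd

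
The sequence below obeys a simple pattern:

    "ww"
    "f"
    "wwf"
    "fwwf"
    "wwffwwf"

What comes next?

fwwfwwffwwf

Each term (from the third on) is the two preceding terms concatenated in order: term 3 = ww·f = wwf.
So term 6 is fwwf·wwffwwf.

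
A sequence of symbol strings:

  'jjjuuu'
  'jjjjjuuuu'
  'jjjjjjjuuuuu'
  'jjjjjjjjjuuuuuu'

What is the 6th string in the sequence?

Term n consists of 2n+1 j's, followed by n+2 u's (n = 1, 2, …).
At n = 6 the blocks have lengths 13, 8.

jjjjjjjjjjjjjuuuuuuuu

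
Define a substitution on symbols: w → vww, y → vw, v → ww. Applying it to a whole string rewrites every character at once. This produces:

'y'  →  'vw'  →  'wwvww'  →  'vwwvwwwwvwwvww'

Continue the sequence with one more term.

wwvwwvwwwwvwwvwwvwwvwwwwvwwvwwwwvwwvww

Applying the rule to each of the 14 symbols of vwwvwwwwvwwvww gives the pieces ww vww vww ww vww vww vww vww ww vww vww ww vww vww, which concatenate to the answer.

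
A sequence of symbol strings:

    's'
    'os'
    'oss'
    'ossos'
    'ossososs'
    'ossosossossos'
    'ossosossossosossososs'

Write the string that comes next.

From term 3 onward, concatenate the last term with the second-to-last: os·s = oss, oss·os = ossos, …
So term 8 is ossosossossosossososs·ossosossossos.

ossosossossosossosossossosossossos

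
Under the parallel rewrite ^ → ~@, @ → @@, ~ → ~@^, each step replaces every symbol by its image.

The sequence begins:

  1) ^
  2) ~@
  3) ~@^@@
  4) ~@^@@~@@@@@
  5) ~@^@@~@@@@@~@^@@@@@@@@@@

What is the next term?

Applying the rule to each of the 24 symbols of ~@^@@~@@@@@~@^@@@@@@@@@@ gives the pieces ~@^ @@ ~@ @@ @@ ~@^ @@ @@ @@ @@ @@ ~@^ @@ ~@ @@ @@ @@ @@ @@ @@ @@ @@ @@ @@, which concatenate to the answer.

~@^@@~@@@@@~@^@@@@@@@@@@~@^@@~@@@@@@@@@@@@@@@@@@@@@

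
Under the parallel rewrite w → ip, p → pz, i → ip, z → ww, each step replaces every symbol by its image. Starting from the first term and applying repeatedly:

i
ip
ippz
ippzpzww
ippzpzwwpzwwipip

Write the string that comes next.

Rewriting the 16 symbols of ippzpzwwpzwwipip one by one yields ip pz pz ww pz ww ip ip pz ww ip ip ip pz ip pz; concatenated:

ippzpzwwpzwwipippzwwipipippzippz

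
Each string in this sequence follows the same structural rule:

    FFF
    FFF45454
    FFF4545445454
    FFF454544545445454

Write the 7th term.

FFF454544545445454454544545445454

Every step adds 45454 to the end: s(k+1) = s(k)·45454.
From FFF454544545445454, 3 further steps: FFF454544545445454 → FFF45454454544545445454 → FFF4545445454454544545445454 → (answer).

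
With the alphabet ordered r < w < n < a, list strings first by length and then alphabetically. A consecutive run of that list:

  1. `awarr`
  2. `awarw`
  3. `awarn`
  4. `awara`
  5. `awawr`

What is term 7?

awawn

Continuing the enumeration 2 steps past awawr: awawr → awaww → (answer).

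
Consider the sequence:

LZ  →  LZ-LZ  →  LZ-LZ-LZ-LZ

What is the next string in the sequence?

LZ-LZ-LZ-LZ-LZ-LZ-LZ-LZ

Every step duplicates the string with '-' between the halves.
One more doubling of LZ-LZ-LZ-LZ gives the answer.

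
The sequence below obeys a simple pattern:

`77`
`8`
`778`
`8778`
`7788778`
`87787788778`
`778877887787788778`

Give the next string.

From term 3 onward, concatenate the second-to-last term with the last: 77·8 = 778, 8·778 = 8778, …
The next term joins 87787788778 and 778877887787788778.

87787788778778877887787788778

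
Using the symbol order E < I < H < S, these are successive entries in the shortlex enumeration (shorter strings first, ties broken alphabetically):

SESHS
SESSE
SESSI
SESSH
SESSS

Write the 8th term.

Stepping forward 3 times from SESSS: SESSS → SIEEE → SIEEI, then the target.

SIEEH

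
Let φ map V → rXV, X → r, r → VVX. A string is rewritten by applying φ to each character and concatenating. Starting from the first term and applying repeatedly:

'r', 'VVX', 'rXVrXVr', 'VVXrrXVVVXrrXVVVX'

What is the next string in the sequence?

Rewriting the 17 symbols of VVXrrXVVVXrrXVVVX one by one yields rXV rXV r VVX VVX r rXV rXV rXV r VVX VVX r rXV rXV rXV r; concatenated:

rXVrXVrVVXVVXrrXVrXVrXVrVVXVVXrrXVrXVrXVr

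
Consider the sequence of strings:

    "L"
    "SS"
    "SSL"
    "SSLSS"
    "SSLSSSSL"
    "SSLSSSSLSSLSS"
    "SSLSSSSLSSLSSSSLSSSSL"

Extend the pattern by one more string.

Each term (from the third on) is the previous term followed by the one before it: term 3 = SS·L = SSL.
Continuing: SSLSSSSLSSLSSSSLSSSSL · SSLSSSSLSSLSS gives term 8.

SSLSSSSLSSLSSSSLSSSSLSSLSSSSLSSLSS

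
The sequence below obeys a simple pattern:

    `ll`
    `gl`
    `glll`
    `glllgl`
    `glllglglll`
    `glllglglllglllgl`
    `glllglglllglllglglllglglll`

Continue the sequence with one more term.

This is a Fibonacci-style word recurrence s(k) = s(k−1)·s(k−2): e.g. gl·ll = glll.
So term 8 is glllglglllglllglglllglglll·glllglglllglllgl.

glllglglllglllglglllglglllglllglglllglllgl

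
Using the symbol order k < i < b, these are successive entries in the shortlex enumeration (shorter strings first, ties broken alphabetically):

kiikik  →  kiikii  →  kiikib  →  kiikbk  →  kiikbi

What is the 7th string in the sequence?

kiiikk

Stepping forward 2 times from kiikbi: kiikbi → kiikbb, then the target.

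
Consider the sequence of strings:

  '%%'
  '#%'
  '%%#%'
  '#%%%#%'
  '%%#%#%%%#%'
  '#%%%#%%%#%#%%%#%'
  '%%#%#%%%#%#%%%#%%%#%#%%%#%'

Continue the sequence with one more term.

Each term (from the third on) is the two preceding terms concatenated in order: term 3 = %%·#% = %%#%.
The next term joins #%%%#%%%#%#%%%#% and %%#%#%%%#%#%%%#%%%#%#%%%#%.

#%%%#%%%#%#%%%#%%%#%#%%%#%#%%%#%%%#%#%%%#%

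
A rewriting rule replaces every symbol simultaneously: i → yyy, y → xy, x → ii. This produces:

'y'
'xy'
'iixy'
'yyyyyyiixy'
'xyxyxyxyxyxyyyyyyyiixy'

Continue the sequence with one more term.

Rewriting the 22 symbols of xyxyxyxyxyxyyyyyyyiixy one by one yields ii xy ii xy ii xy ii xy ii xy ii xy xy xy xy xy xy xy yyy yyy ii xy; concatenated:

iixyiixyiixyiixyiixyiixyxyxyxyxyxyxyyyyyyyiixy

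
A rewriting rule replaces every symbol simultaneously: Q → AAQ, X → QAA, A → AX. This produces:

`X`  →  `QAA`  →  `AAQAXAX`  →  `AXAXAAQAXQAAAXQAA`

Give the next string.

φ(AXAXAAQAXQAAAXQAA) expands symbol-by-symbol to AX QAA AX QAA AX AX AAQ AX QAA AAQ AX AX AX QAA AAQ AX AX; joining the 17 pieces gives the next term.

AXQAAAXQAAAXAXAAQAXQAAAAQAXAXAXQAAAAQAXAX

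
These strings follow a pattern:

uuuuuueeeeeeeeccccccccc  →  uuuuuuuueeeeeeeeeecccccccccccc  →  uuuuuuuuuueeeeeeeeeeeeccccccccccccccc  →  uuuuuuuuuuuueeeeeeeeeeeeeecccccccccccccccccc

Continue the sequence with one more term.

uuuuuuuuuuuuuueeeeeeeeeeeeeeeeccccccccccccccccccccc

Reading off run lengths: u runs 6, 8, 10, 12; e runs 8, 10, 12, 14; c runs 9, 12, 15, 18 — each is linear in n, where the shown terms are n = 3, 4, 5, 6.
Setting n = 7 gives 14, 16, 21 characters in each block.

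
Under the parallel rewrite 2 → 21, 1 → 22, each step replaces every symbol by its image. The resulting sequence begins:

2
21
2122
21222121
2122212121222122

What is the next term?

21222121212221222122212121222121

Applying the rule to each of the 16 symbols of 2122212121222122 gives the pieces 21 22 21 21 21 22 21 22 21 22 21 21 21 22 21 21, which concatenate to the answer.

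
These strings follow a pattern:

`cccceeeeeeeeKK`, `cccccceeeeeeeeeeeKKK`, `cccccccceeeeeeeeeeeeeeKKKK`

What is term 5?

Reading off run lengths: c runs 4, 6, 8; e runs 8, 11, 14; K runs 2, 3, 4 — each is linear in n, where the shown terms are n = 3, 4, 5.
At n = 7 the blocks have lengths 12, 20, 6.

cccccccccccceeeeeeeeeeeeeeeeeeeeKKKKKK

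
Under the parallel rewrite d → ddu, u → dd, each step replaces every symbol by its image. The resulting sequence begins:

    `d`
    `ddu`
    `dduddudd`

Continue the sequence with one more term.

dduddudddduddudddduddu

Apply φ to dduddudd symbol by symbol: d→ddu, d→ddu, u→dd, d→ddu, d→ddu, u→dd, d→ddu, d→ddu; joined: ddu ddu dd ddu ddu dd ddu ddu.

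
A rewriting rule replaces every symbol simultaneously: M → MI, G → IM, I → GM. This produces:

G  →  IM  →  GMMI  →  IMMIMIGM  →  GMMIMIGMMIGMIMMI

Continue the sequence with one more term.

IMMIMIGMMIGMIMMIMIGMIMMIGMMIMIGM

Applying the rule to each of the 16 symbols of GMMIMIGMMIGMIMMI gives the pieces IM MI MI GM MI GM IM MI MI GM IM MI GM MI MI GM, which concatenate to the answer.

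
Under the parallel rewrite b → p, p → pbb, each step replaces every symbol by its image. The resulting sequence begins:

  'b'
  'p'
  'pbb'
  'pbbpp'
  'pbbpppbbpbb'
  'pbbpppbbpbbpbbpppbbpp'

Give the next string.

φ(pbbpppbbpbbpbbpppbbpp) expands symbol-by-symbol to pbb p p pbb pbb pbb p p pbb p p pbb p p pbb pbb pbb p p pbb pbb; joining the 21 pieces gives the next term.

pbbpppbbpbbpbbpppbbpppbbpppbbpbbpbbpppbbpbb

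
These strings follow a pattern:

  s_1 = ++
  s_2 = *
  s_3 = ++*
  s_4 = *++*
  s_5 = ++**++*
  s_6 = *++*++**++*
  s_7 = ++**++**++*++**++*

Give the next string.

From term 3 onward, concatenate the second-to-last term with the last: ++·* = ++*, *·++* = *++*, …
So term 8 is *++*++**++*·++**++**++*++**++*.

*++*++**++*++**++**++*++**++*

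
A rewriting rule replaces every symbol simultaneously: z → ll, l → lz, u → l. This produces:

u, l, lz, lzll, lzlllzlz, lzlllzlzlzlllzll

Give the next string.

lzlllzlzlzlllzlllzlllzlzlzlllzlz

Applying the rule to each of the 16 symbols of lzlllzlzlzlllzll gives the pieces lz ll lz lz lz ll lz ll lz ll lz lz lz ll lz lz, which concatenate to the answer.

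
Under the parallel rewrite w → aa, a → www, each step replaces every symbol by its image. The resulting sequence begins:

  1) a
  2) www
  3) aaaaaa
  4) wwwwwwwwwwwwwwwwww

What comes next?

φ(wwwwwwwwwwwwwwwwww) expands symbol-by-symbol to aa aa aa aa aa aa aa aa aa aa aa aa aa aa aa aa aa aa; joining the 18 pieces gives the next term.

aaaaaaaaaaaaaaaaaaaaaaaaaaaaaaaaaaaa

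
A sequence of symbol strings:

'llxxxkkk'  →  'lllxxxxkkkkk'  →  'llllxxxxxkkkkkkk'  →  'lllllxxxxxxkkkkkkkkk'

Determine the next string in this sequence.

llllllxxxxxxxkkkkkkkkkkk

The n-th term is n l's then n+1 x's then 2n-1 k's, where the shown terms are n = 2, 3, 4, 5.
For the next term, n = 6, so the run lengths are 6, 7, 11.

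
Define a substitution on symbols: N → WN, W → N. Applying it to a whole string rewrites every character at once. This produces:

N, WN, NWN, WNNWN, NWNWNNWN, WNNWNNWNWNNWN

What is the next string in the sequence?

φ(WNNWNNWNWNNWN) expands symbol-by-symbol to N WN WN N WN WN N WN N WN WN N WN; joining the 13 pieces gives the next term.

NWNWNNWNWNNWNNWNWNNWN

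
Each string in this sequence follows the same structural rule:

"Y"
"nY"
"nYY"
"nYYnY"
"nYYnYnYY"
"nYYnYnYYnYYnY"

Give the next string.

nYYnYnYYnYYnYnYYnYnYY

From term 3 onward, concatenate the last term with the second-to-last: nY·Y = nYY, nYY·nY = nYYnY, …
Continuing: nYYnYnYYnYYnY · nYYnYnYY gives term 7.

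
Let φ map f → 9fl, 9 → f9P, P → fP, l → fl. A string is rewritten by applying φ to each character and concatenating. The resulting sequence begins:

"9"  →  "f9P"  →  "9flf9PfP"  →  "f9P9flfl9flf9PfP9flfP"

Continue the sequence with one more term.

Rewriting the 21 symbols of f9P9flfl9flf9PfP9flfP one by one yields 9fl f9P fP f9P 9fl fl 9fl fl f9P 9fl fl 9fl f9P fP 9fl fP f9P 9fl fl 9fl fP; concatenated:

9flf9PfPf9P9flfl9flflf9P9flfl9flf9PfP9flfPf9P9flfl9flfP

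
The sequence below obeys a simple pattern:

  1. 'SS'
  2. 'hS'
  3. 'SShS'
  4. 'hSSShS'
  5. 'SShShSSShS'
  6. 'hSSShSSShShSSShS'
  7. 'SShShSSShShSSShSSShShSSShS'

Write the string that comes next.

hSSShSSShShSSShSSShShSSShShSSShSSShShSSShS

From term 3 onward, concatenate the second-to-last term with the last: SS·hS = SShS, hS·SShS = hSSShS, …
Continuing: hSSShSSShShSSShS · SShShSSShShSSShSSShShSSShS gives term 8.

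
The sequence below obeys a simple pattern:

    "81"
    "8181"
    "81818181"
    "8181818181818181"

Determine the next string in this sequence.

81818181818181818181818181818181

Each string is two copies of the previous one concatenated.
One more doubling of 8181818181818181 gives the answer.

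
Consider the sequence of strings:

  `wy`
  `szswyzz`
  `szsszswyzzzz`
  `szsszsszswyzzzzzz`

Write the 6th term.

s(k+1) = szs·s(k)·zz, so each term gains szs as a prefix and zz as a suffix.
From szsszsszswyzzzzzz, 2 further steps: szsszsszswyzzzzzz → szsszsszsszswyzzzzzzzz → (answer).

szsszsszsszsszswyzzzzzzzzzz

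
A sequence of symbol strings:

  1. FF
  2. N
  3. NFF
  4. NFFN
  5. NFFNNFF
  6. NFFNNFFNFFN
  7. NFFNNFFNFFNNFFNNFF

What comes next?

This is a Fibonacci-style word recurrence s(k) = s(k−1)·s(k−2): e.g. N·FF = NFF.
Continuing: NFFNNFFNFFNNFFNNFF · NFFNNFFNFFN gives term 8.

NFFNNFFNFFNNFFNNFFNFFNNFFNFFN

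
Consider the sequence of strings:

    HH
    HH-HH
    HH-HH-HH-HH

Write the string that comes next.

Each string is two copies of the previous one joined by '-'.
One more doubling of HH-HH-HH-HH gives the answer.

HH-HH-HH-HH-HH-HH-HH-HH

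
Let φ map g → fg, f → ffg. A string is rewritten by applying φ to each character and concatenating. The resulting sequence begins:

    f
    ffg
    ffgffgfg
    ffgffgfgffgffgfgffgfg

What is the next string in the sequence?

ffgffgfgffgffgfgffgfgffgffgfgffgffgfgffgfgffgffgfgffgfg

Replace each of the 21 characters of ffgffgfgffgffgfgffgfg in place — ffg ffg fg ffg ffg fg ffg fg ffg ffg fg ffg ffg fg ffg fg ffg ffg fg ffg fg — and concatenate.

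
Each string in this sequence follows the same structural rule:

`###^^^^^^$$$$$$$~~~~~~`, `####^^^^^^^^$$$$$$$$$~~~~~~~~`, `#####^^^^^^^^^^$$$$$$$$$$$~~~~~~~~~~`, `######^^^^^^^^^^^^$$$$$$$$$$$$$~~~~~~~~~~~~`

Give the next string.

#######^^^^^^^^^^^^^^$$$$$$$$$$$$$$$~~~~~~~~~~~~~~

The n-th term is n #'s then 2n ^'s then 2n+1 $'s then 2n ~'s, where the shown terms are n = 3, 4, 5, 6.
For the next term, n = 7, so the run lengths are 7, 14, 15, 14.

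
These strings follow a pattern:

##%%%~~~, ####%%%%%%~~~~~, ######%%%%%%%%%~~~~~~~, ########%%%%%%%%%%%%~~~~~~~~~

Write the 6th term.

The n-th term is 2n #'s then 3n %'s then 2n+1 ~'s (n = 1, 2, …).
For term 6, n = 6, so the run lengths are 12, 18, 13.

############%%%%%%%%%%%%%%%%%%~~~~~~~~~~~~~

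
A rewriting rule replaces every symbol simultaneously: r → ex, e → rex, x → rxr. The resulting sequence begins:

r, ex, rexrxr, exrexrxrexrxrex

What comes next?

rexrxrexrexrxrexrxrexrexrxrexrxrexrexrxr

Replace each of the 15 characters of exrexrxrexrxrex in place — rex rxr ex rex rxr ex rxr ex rex rxr ex rxr ex rex rxr — and concatenate.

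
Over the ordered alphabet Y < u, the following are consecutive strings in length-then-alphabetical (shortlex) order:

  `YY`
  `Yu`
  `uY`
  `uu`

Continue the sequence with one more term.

YYY

After uu the length-2 strings are exhausted; the first length-3 string is 3 copies of Y.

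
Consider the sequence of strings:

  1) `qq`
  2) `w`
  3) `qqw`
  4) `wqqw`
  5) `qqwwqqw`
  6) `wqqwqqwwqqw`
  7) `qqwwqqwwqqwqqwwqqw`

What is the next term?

Each term (from the third on) is the two preceding terms concatenated in order: term 3 = qq·w = qqw.
So term 8 is wqqwqqwwqqw·qqwwqqwwqqwqqwwqqw.

wqqwqqwwqqwqqwwqqwwqqwqqwwqqw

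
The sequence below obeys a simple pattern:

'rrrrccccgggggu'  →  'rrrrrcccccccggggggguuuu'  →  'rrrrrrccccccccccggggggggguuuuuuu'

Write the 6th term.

The n-th term is n+3 r's then 3n+1 c's then 2n+3 g's then 3n-2 u's (n = 1, 2, …).
Setting n = 6 gives 9, 19, 15, 16 characters in each block.

rrrrrrrrrcccccccccccccccccccggggggggggggggguuuuuuuuuuuuuuuu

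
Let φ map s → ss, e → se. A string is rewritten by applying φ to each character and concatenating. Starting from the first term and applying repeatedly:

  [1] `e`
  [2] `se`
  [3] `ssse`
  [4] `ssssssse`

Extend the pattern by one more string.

ssssssssssssssse

Expanding ssssssse: s→ss, s→ss, s→ss, s→ss, s→ss, s→ss, s→ss, e→se. Concatenated: ss ss ss ss ss ss ss se.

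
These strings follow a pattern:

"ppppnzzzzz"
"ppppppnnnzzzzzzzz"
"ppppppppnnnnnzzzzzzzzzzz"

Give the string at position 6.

The n-th term is 2n+2 p's then 2n-1 n's then 3n+2 z's (n = 1, 2, …).
Setting n = 6 gives 14, 11, 20 characters in each block.

ppppppppppppppnnnnnnnnnnnzzzzzzzzzzzzzzzzzzzz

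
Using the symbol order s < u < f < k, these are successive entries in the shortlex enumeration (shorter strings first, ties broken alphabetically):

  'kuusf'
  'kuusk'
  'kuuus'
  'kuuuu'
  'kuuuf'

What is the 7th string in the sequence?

Stepping forward 2 times from kuuuf: kuuuf → kuuuk, then the target.

kuufs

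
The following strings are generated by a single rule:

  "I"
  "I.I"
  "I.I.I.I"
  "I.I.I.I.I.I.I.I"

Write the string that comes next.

Each string is two copies of the previous one joined by '.'.
Doubling I.I.I.I.I.I.I.I with '.' between the halves:

I.I.I.I.I.I.I.I.I.I.I.I.I.I.I.I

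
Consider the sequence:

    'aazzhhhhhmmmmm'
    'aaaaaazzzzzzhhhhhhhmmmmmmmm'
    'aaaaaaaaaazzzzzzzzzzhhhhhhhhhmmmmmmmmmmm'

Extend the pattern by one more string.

Reading off run lengths: a runs 2, 6, 10; z runs 2, 6, 10; h runs 5, 7, 9; m runs 5, 8, 11 — each is linear in n (n = 1, 2, …).
For the next term, n = 4, so the run lengths are 14, 14, 11, 14.

aaaaaaaaaaaaaazzzzzzzzzzzzzzhhhhhhhhhhhmmmmmmmmmmmmmm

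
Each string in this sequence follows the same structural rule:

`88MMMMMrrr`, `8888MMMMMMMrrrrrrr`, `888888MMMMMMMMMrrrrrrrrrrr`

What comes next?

Reading off run lengths: 8 runs 2, 4, 6; M runs 5, 7, 9; r runs 3, 7, 11 — each is linear in n (n = 1, 2, …).
For the next term, n = 4, so the run lengths are 8, 11, 15.

88888888MMMMMMMMMMMrrrrrrrrrrrrrrr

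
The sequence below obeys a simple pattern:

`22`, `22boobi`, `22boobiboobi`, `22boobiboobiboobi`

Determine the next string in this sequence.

Every step adds boobi to the end: s(k+1) = s(k)·boobi.
So the next term is 22boobiboobiboobi·boobi.

22boobiboobiboobiboobi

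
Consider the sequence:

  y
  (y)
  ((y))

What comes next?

Each term wraps the previous one in ( on the left and ) on the right.
So the next term is (·((y))·).

(((y)))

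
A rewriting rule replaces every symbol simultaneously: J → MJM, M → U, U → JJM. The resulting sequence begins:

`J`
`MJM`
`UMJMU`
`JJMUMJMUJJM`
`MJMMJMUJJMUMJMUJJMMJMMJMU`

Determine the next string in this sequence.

UMJMUUMJMUJJMMJMMJMUJJMUMJMUJJMMJMMJMUUMJMUUMJMUJJM

Replace each of the 25 characters of MJMMJMUJJMUMJMUJJMMJMMJMU in place — U MJM U U MJM U JJM MJM MJM U JJM U MJM U JJM MJM MJM U U MJM U U MJM U JJM — and concatenate.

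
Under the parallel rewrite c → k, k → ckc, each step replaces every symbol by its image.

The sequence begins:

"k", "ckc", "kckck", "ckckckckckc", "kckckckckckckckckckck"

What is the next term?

Applying the rule to each of the 21 symbols of kckckckckckckckckckck gives the pieces ckc k ckc k ckc k ckc k ckc k ckc k ckc k ckc k ckc k ckc k ckc, which concatenate to the answer.

ckckckckckckckckckckckckckckckckckckckckckc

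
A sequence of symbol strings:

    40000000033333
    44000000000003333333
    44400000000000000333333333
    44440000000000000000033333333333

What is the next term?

Term n consists of n-1 4's, followed by 3n+2 0's, followed by 2n+1 3's, where the shown terms are n = 2, 3, 4, 5.
Setting n = 6 gives 5, 20, 13 characters in each block.

44444000000000000000000003333333333333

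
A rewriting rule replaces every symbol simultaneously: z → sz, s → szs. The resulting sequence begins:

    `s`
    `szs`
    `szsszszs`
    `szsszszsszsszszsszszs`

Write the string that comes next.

szsszszsszsszszsszszsszsszszsszsszszsszszsszsszszsszszs

φ(szsszszsszsszszsszszs) expands symbol-by-symbol to szs sz szs szs sz szs sz szs szs sz szs szs sz szs sz szs szs sz szs sz szs; joining the 21 pieces gives the next term.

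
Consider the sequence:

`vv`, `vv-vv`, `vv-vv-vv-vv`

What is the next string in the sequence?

vv-vv-vv-vv-vv-vv-vv-vv

Every step duplicates the string with '-' between the halves.
One more doubling of vv-vv-vv-vv gives the answer.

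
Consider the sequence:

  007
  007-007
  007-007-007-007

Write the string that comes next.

007-007-007-007-007-007-007-007

Every step duplicates the string with '-' between the halves.
So the next term is two copies of 007-007-007-007 with '-' between the halves.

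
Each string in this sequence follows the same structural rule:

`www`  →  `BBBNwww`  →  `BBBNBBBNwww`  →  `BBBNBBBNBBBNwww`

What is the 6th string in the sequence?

Each term is the previous one with BBBN prepended.
From BBBNBBBNBBBNwww, 2 further steps: BBBNBBBNBBBNwww → BBBNBBBNBBBNBBBNwww → (answer).

BBBNBBBNBBBNBBBNBBBNwww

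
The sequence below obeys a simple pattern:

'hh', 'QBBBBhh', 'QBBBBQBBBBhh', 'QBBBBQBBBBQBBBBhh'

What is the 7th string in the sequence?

QBBBBQBBBBQBBBBQBBBBQBBBBQBBBBhh

Each term is the previous one with QBBBB prepended.
From QBBBBQBBBBQBBBBhh, 3 further steps: QBBBBQBBBBQBBBBhh → QBBBBQBBBBQBBBBQBBBBhh → QBBBBQBBBBQBBBBQBBBBQBBBBhh → (answer).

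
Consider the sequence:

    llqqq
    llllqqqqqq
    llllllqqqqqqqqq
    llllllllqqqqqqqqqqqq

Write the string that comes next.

llllllllllqqqqqqqqqqqqqqq

Reading off run lengths: l runs 2, 4, 6, 8; q runs 3, 6, 9, 12 — each is linear in n (n = 1, 2, …).
Setting n = 5 gives 10, 15 characters in each block.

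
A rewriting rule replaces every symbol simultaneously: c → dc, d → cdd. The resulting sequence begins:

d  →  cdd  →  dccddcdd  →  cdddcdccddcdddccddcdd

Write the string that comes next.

dccddcddcdddccdddcdccddcdddccddcddcdddcdccddcdddccddcdd

φ(cdddcdccddcdddccddcdd) expands symbol-by-symbol to dc cdd cdd cdd dc cdd dc dc cdd cdd dc cdd cdd cdd dc dc cdd cdd dc cdd cdd; joining the 21 pieces gives the next term.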